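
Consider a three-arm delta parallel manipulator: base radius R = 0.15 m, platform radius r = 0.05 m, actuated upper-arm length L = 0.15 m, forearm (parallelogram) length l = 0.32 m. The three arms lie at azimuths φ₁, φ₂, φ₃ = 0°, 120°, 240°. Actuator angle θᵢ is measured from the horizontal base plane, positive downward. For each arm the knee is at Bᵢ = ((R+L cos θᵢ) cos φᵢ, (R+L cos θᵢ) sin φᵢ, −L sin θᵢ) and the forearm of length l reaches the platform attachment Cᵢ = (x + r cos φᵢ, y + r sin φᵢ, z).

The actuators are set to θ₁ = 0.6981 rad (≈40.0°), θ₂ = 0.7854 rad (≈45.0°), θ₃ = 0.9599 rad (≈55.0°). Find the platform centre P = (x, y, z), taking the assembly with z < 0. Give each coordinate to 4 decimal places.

φ1=0.0°: virtual centre (0.2149, 0.0000, -0.0964), radius l
φ2=120.0°: virtual centre (-0.1030, 0.1785, -0.1061), radius l
arm 3 at φ=240.0°: (R−r)+L cos θ3 = 0.1860;  S3 = (-0.0930, -0.1611, -0.1229)
subtract pairs → two planes through P
plane₁₂: -0.6359x+0.3569y+-0.0193z = -0.0018
Cramer: x(z) = 0.0062-0.0591z;  y(z) = 0.0061-0.0512z
sphere 1 gives Az²+Bz+C=0 with A=1.0061, B=0.2169, C=-0.0495;  B²−4AC=0.2463;  roots -0.3544, 0.1388;  negative root z = -0.3544
x = 0.0271, y = 0.0242

(0.0271, 0.0242, -0.3544)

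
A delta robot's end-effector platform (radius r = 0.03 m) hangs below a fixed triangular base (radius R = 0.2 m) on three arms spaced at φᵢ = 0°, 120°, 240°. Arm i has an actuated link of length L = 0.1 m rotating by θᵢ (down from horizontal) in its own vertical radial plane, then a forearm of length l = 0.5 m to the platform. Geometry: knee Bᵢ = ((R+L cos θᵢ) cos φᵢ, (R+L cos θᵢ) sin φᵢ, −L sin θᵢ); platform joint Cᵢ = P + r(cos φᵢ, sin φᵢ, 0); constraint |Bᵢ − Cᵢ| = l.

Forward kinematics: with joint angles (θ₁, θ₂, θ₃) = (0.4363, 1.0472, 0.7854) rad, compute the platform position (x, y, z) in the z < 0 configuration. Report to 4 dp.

(0.0629, -0.0304, -0.5005)

O1 = (0.2606·cos0.0°, 0.2606·sin0.0°, -0.0423) = (0.2606, 0.0000, -0.0423)
arm 2 at φ=120.0°: e+L cos θ2 = 0.2200;  O2 = (-0.1100, 0.1905, -0.0866)
O3 = (0.2407·cos240.0°, 0.2407·sin240.0°, -0.0707) = (-0.1204, -0.2085, -0.0707)
|O₂|²−|O₁|² = -0.0138;  |O₃|²−|O₁|² = -0.0068
[-0.7413 0.3811 -0.0887]·P = -0.0138;  [-0.7620 -0.4169 -0.0569]·P = -0.0068
Cramer: x(z) = 0.0139-0.0979z;  y(z) = -0.0092+0.0424z
into |P−O₁|² = l²: 1.0114z² + 0.1320z + -0.1873 = 0;  Δ = 0.7750;  z = -0.5005 or 0.3699 → z<0 root = -0.5005
x = 0.0629, y = -0.0304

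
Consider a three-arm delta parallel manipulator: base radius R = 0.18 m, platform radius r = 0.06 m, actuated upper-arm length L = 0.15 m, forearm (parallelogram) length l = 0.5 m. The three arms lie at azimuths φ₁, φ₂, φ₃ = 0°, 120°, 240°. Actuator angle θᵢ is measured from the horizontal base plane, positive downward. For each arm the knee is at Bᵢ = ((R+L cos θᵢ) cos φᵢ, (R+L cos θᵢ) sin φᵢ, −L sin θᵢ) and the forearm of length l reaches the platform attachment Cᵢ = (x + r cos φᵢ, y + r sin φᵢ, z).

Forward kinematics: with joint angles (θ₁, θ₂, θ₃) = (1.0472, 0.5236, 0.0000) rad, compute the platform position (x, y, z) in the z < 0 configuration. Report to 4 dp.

φ1=0.0°: virtual centre (0.1950, 0.0000, -0.1299), radius l
arm 2 at φ=120.0°: (R−r)+L cos θ2 = 0.2499;  S2 = (-0.1250, 0.2164, -0.0750)
φ3=240.0°: virtual centre (-0.1350, -0.2338, 0.0000), radius l
subtract pairs → two planes through P
linear system: -0.6399x+0.4328y = 0.0132−0.1098z; -0.6600x+-0.4677y = 0.0180−0.2598z
Cramer: x(z) = -0.0239+0.2800z;  y(z) = -0.0048+0.1603z
quadratic in z: (1.1041)z²+(0.1357)z+(-0.1852)=0, √Δ=0.9145 → z ∈ {-0.4756, 0.3527}; z = -0.4756 (taking z<0)
x = -0.1570, y = -0.0811

(-0.1570, -0.0811, -0.4756)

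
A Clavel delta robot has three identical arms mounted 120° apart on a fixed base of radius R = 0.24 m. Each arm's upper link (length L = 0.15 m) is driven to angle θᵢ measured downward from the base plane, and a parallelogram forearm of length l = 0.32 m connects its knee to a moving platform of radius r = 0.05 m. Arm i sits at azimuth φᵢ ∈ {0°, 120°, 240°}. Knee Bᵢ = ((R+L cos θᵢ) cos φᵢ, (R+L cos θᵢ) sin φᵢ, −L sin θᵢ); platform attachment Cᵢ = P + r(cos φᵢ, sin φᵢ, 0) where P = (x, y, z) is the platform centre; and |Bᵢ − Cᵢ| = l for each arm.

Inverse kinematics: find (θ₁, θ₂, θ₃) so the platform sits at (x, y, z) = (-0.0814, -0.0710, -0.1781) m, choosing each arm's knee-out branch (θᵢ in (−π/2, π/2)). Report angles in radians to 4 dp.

rotate P by −φ1: (-0.0814, -0.0710, -0.1781)
  A=0.2714, B=-0.1781, C=(l²−L²−A²−y'²−z²)/(2L)=-0.1017
  √(A²+B²)=0.3246;  θ1 = -0.5807+1.8895 ≈ 1.3088
φ2=120.0° → target in arm frame (-0.0208, 0.1060)
  e−x'=0.2108;  (l²−L²−(e−x')²−y'²−z²)/2L = -0.0250
  θ2 = atan2(B,A) + arccos(C/0.2760) = 0.9598
rotate P by −φ3: (0.1022, -0.0350, -0.1781)
  A cos θ + B sin θ = C:  0.0878·cos θ + -0.1781·sin θ = 0.1308
  √(A²+B²)=0.1986;  θ3 = -1.1127+0.8516 ≈ -0.2611

θ₁ = 1.3088, θ₂ = 0.9598, θ₃ = -0.2611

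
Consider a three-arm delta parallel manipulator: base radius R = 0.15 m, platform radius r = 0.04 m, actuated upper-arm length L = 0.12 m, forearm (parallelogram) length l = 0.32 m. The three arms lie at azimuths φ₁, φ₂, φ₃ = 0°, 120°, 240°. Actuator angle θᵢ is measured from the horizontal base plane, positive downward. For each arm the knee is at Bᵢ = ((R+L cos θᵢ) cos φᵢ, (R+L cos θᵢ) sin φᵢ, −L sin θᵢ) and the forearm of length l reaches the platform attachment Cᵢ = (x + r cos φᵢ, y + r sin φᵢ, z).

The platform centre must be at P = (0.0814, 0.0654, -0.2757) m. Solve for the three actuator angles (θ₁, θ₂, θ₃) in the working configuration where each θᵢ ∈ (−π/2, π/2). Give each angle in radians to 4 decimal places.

θ₁ = -0.0005, θ₂ = 0.4364, θ₃ = 1.0473

φ1=0.0° → target in arm frame (0.0814, 0.0654)
  A=0.0286, B=-0.2757, C=(l²−L²−A²−y'²−z²)/(2L)=0.0287
  θ1 = atan2(B,A) + arccos(C/0.2772) = -0.0005
arm 2 (φ=120.0°): x'=0.0159, y'=-0.1032
  e−x'=0.0941;  (l²−L²−(e−x')²−y'²−z²)/2L = -0.0313
  θ2 = atan2(B,A) + arccos(C/0.2913) = 0.4364
rotate P by −φ3: (-0.0973, 0.0378, -0.2757)
  A cos θ + B sin θ = C:  0.2073·cos θ + -0.2757·sin θ = -0.1351
  θ3 = atan2(B,A) + arccos(C/0.3450) = 1.0473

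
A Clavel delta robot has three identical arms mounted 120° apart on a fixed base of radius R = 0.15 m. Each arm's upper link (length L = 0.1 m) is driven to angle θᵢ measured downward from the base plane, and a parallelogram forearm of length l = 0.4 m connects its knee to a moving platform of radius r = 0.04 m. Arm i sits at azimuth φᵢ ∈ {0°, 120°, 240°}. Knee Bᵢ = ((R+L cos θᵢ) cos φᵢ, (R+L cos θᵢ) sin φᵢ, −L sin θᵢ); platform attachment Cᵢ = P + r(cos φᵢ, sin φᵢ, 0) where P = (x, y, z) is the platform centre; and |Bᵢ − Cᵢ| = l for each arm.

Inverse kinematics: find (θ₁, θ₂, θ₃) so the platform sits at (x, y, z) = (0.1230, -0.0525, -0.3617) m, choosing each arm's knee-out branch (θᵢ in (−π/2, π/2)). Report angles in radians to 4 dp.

arm 1 (φ=0.0°): x'=0.1230, y'=-0.0525
  A=-0.0130, B=-0.3617, C=(l²−L²−A²−y'²−z²)/(2L)=0.0812
  γ=atan2(-0.3617,-0.0130)=-1.6067;  ψ=arccos(0.2245)=1.3444;  θ1=γ+ψ≈-0.2623
rotate P by −φ2: (-0.1070, -0.0803, -0.3617)
  e−x'=0.2170;  (l²−L²−(e−x')²−y'²−z²)/2L = -0.1717
  θ2 = atan2(B,A) + arccos(C/0.4218) = 0.9596
φ3=240.0° → target in arm frame (-0.0160, 0.1328)
  A cos θ + B sin θ = C:  0.1260·cos θ + -0.3617·sin θ = -0.0717
  θ3 = atan2(B,A) + arccos(C/0.3830) = 0.5236

θ₁ = -0.2623, θ₂ = 0.9596, θ₃ = 0.5236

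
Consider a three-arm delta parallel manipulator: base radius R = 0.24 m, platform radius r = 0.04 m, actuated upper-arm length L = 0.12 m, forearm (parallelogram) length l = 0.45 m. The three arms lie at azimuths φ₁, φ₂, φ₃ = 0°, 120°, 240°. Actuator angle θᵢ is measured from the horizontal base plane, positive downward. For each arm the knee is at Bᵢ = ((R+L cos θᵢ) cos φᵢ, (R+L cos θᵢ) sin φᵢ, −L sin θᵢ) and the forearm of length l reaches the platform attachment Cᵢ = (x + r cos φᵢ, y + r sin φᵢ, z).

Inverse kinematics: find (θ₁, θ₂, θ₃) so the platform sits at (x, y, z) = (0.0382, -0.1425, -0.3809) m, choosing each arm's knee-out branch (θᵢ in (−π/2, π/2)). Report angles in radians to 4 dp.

θ₁ = 0.4366, θ₂ = 1.3963, θ₃ = -0.0001

arm 1 (φ=0.0°): x'=0.0382, y'=-0.1425
  e−x'=0.1618;  (l²−L²−(e−x')²−y'²−z²)/2L = -0.0145
  γ=atan2(-0.3809,0.1618)=-1.1691;  ψ=arccos(-0.0349)=1.6057;  θ1=γ+ψ≈0.4366
rotate P by −φ2: (-0.1425, 0.0382, -0.3809)
  A=0.3425, B=-0.3809, C=(l²−L²−A²−y'²−z²)/(2L)=-0.3156
  γ=atan2(-0.3809,0.3425)=-0.8384;  ψ=arccos(-0.6162)=2.2347;  θ2=γ+ψ≈1.3963
arm 3 (φ=240.0°): x'=0.1043, y'=0.1043
  A=0.0957, B=-0.3809, C=(l²−L²−A²−y'²−z²)/(2L)=0.0957
  γ=atan2(-0.3809,0.0957)=-1.3247;  ψ=arccos(0.2437)=1.3246;  θ3=γ+ψ≈-0.0001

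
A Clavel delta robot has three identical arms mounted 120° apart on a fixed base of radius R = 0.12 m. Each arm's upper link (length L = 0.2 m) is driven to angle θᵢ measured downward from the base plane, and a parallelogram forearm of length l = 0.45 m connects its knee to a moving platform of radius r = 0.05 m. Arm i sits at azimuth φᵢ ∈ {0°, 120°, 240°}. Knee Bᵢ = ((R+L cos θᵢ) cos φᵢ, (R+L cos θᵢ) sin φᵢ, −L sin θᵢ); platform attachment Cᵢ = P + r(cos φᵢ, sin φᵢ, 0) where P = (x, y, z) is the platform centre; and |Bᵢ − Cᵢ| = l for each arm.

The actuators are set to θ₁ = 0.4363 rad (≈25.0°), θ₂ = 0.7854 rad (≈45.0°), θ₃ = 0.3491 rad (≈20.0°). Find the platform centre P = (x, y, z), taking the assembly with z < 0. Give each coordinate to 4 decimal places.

(0.0341, -0.0939, -0.4673)

O1 = (0.2513·cos0.0°, 0.2513·sin0.0°, -0.0845) = (0.2513, 0.0000, -0.0845)
O2 = (0.2114·cos120.0°, 0.2114·sin120.0°, -0.1414) = (-0.1057, 0.1831, -0.1414)
arm 3 at φ=240.0°: e+L cos θ3 = 0.2579;  O3 = (-0.1290, -0.2234, -0.0684)
|O₂|²−|O₁|² = -0.0056;  |O₃|²−|O₁|² = 0.0009
[-0.7139 0.3662 -0.1138]·P = -0.0056;  [-0.7605 -0.4468 0.0322]·P = 0.0009
Cramer: x(z) = 0.0036-0.0654z;  y(z) = -0.0082+0.1834z
into |P−O₁|² = l²: 1.0379z² + 0.1984z + -0.1340 = 0;  Δ = 0.5955;  z = -0.4673 or 0.2762 → z<0 root = -0.4673
x = 0.0341, y = -0.0939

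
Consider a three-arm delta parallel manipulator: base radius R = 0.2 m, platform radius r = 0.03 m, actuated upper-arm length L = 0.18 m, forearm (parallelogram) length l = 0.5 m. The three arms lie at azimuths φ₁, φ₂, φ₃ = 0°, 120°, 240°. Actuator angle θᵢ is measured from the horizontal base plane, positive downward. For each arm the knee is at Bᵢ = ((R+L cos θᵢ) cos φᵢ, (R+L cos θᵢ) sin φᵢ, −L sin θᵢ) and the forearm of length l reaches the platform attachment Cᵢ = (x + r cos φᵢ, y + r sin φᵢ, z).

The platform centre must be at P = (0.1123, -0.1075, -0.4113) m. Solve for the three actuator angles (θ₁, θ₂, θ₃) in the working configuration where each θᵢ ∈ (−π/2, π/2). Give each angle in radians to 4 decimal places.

θ₁ = -0.0869, θ₂ = 0.9600, θ₃ = 0.2619

rotate P by −φ1: (0.1123, -0.1075, -0.4113)
  A=0.0577, B=-0.4113, C=(l²−L²−A²−y'²−z²)/(2L)=0.0932
  √(A²+B²)=0.4153;  θ1 = -1.4314+1.3445 ≈ -0.0869
φ2=120.0° → target in arm frame (-0.1492, -0.0435)
  A cos θ + B sin θ = C:  0.3192·cos θ + -0.4113·sin θ = -0.1538
  θ2 = atan2(B,A) + arccos(C/0.5207) = 0.9600
φ3=240.0° → target in arm frame (0.0369, 0.1510)
  A=0.1331, B=-0.4113, C=(l²−L²−A²−y'²−z²)/(2L)=0.0220
  γ=atan2(-0.4113,0.1331)=-1.2579;  ψ=arccos(0.0509)=1.5198;  θ3=γ+ψ≈0.2619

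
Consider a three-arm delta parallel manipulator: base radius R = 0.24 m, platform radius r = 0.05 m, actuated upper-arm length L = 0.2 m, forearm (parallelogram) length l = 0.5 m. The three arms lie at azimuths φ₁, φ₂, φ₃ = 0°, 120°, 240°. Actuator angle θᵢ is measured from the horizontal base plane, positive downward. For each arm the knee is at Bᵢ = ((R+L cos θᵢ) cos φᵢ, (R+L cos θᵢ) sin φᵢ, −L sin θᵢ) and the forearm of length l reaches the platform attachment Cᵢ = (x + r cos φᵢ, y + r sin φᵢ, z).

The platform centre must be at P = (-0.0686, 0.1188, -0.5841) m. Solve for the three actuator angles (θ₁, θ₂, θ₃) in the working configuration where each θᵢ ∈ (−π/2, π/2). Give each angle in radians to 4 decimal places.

θ₁ = 1.3965, θ₂ = 0.6980, θ₃ = 1.3964

φ1=0.0° → target in arm frame (-0.0686, 0.1188)
  A=0.2586, B=-0.5841, C=(l²−L²−A²−y'²−z²)/(2L)=-0.5304
  √(A²+B²)=0.6388;  θ1 = -1.1540+2.5505 ≈ 1.3965
arm 2 (φ=120.0°): x'=0.1372, y'=0.0000
  A cos θ + B sin θ = C:  0.0528·cos θ + -0.5841·sin θ = -0.3349
  θ2 = atan2(B,A) + arccos(C/0.5865) = 0.6980
φ3=240.0° → target in arm frame (-0.0686, -0.1188)
  A cos θ + B sin θ = C:  0.2586·cos θ + -0.5841·sin θ = -0.5304
  √(A²+B²)=0.6388;  θ3 = -1.1540+2.5505 ≈ 1.3964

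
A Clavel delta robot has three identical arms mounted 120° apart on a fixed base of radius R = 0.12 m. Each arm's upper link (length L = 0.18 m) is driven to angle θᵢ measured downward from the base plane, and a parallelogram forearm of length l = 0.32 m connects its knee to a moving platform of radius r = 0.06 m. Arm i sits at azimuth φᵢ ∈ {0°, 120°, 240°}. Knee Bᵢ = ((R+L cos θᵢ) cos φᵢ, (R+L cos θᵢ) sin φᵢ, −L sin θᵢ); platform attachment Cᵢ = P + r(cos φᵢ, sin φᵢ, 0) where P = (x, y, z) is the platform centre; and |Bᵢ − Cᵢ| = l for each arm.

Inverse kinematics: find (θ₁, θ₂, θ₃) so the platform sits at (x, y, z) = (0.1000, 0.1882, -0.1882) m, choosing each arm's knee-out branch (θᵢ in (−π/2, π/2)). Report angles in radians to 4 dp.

φ1=0.0° → target in arm frame (0.1000, 0.1882)
  A cos θ + B sin θ = C:  -0.0400·cos θ + -0.1882·sin θ = -0.0068
  √(A²+B²)=0.1924;  θ1 = -1.7802+1.6060 ≈ -0.1742
arm 2 (φ=120.0°): x'=0.1130, y'=-0.1807
  e−x'=-0.0530;  (l²−L²−(e−x')²−y'²−z²)/2L = -0.0024
  γ=atan2(-0.1882,-0.0530)=-1.8452;  ψ=arccos(-0.0125)=1.5833;  θ2=γ+ψ≈-0.2619
arm 3 (φ=240.0°): x'=-0.2130, y'=-0.0075
  e−x'=0.2730;  (l²−L²−(e−x')²−y'²−z²)/2L = -0.1111
  √(A²+B²)=0.3316;  θ3 = -0.6036+1.9125 ≈ 1.3089

θ₁ = -0.1742, θ₂ = -0.2619, θ₃ = 1.3089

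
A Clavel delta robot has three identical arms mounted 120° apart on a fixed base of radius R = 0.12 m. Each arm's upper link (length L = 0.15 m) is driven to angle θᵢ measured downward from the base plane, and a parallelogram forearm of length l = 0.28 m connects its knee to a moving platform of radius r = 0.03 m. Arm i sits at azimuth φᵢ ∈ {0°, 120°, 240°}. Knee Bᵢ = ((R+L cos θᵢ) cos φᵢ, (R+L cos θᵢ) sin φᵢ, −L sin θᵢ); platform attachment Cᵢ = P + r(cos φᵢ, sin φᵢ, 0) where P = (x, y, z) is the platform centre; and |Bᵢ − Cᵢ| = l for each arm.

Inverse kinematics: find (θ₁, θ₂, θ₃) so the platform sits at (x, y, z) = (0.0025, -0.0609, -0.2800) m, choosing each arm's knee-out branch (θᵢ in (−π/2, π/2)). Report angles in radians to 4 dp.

arm 1 (φ=0.0°): x'=0.0025, y'=-0.0609
  A cos θ + B sin θ = C:  0.0875·cos θ + -0.2800·sin θ = -0.1129
  √(A²+B²)=0.2934;  θ1 = -1.2679+1.9658 ≈ 0.6979
φ2=120.0° → target in arm frame (-0.0540, 0.0283)
  A=0.1440, B=-0.2800, C=(l²−L²−A²−y'²−z²)/(2L)=-0.1468
  γ=atan2(-0.2800,0.1440)=-1.0958;  ψ=arccos(-0.4662)=2.0558;  θ2=γ+ψ≈0.9600
φ3=240.0° → target in arm frame (0.0515, 0.0326)
  A cos θ + B sin θ = C:  0.0385·cos θ + -0.2800·sin θ = -0.0835
  θ3 = atan2(B,A) + arccos(C/0.2826) = 0.4365

θ₁ = 0.6979, θ₂ = 0.9600, θ₃ = 0.4365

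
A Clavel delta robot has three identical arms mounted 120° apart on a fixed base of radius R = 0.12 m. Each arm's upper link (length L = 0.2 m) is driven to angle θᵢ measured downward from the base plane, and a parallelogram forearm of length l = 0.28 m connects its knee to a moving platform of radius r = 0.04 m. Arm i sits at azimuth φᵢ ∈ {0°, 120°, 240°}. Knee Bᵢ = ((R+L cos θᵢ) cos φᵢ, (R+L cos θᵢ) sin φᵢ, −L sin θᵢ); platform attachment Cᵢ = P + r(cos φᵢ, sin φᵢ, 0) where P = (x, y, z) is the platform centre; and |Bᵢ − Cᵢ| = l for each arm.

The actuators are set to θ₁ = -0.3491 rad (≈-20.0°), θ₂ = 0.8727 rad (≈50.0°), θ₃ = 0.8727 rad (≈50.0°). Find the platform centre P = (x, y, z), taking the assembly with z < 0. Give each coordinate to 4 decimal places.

(0.1095, 0.0000, -0.1624)

φ1=0.0°: virtual centre (0.2679, 0.0000, 0.0684), radius l
φ2=120.0°: virtual centre (-0.1043, 0.1806, -0.1532), radius l
φ3=240.0°: virtual centre (-0.1043, -0.1806, -0.1532), radius l
subtract pairs → two planes through P
linear system: -0.7444x+0.3612y = -0.0095−-0.4432z; -0.7444x+-0.3612y = -0.0095−-0.4432z
det = 0.5378;  x = 0.0128+-0.5954z,  y = 0.0000+0.0000z
quadratic in z: (1.3545)z²+(0.1671)z+(-0.0086)=0, √Δ=0.2730 → z ∈ {-0.1624, 0.0391}; z = -0.1624 (taking z<0)
x = 0.1095, y = 0.0000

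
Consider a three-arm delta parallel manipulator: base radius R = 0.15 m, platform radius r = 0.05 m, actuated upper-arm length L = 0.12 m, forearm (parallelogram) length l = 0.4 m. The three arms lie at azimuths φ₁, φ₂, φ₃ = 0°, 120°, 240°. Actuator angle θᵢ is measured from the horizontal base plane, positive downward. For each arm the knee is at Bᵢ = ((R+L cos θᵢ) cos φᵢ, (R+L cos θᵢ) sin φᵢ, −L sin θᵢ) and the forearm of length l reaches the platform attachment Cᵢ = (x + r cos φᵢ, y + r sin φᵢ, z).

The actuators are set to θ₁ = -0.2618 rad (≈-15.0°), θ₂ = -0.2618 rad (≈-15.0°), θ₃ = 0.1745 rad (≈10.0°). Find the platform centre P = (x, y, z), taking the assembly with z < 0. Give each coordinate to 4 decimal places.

(0.0249, 0.0432, -0.3177)

φ1=0.0°: virtual centre (0.2159, 0.0000, 0.0311), radius l
arm 2 at φ=120.0°: ρ2 = 0.2159;  centre 2 = (-0.1080, 0.1870, 0.0311)
centre 3 = (0.2182·cos240.0°, 0.2182·sin240.0°, -0.0208) = (-0.1091, -0.1889, -0.0208)
subtract pairs → two planes through P
linear system: -0.6477x+0.3740y = 0.0000−0.0000z; -0.6500x+-0.3779y = 0.0005−-0.1038z
det = 0.4879;  x = -0.0003+-0.0796z,  y = -0.0006+-0.1378z
into |P−centre ₁|² = l²: 1.0253z² + -0.0275z + -0.1123 = 0;  Δ = 0.4612;  z = -0.3177 or 0.3446 → z<0 root = -0.3177
x = 0.0249, y = 0.0432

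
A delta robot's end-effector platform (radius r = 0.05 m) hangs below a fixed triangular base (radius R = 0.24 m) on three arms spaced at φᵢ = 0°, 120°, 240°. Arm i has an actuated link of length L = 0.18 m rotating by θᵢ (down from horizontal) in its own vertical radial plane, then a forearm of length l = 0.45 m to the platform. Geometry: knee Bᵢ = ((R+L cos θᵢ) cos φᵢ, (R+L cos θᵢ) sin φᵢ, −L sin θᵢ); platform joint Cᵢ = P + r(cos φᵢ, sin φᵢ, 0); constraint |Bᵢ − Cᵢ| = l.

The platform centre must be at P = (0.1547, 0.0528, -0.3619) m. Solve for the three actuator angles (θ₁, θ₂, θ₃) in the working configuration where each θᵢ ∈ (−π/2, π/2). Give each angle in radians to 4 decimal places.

rotate P by −φ1: (0.1547, 0.0528, -0.3619)
  A=0.0353, B=-0.3619, C=(l²−L²−A²−y'²−z²)/(2L)=0.0975
  θ1 = atan2(B,A) + arccos(C/0.3636) = -0.1742
arm 2 (φ=120.0°): x'=-0.0316, y'=-0.1604
  e−x'=0.2216;  (l²−L²−(e−x')²−y'²−z²)/2L = -0.0992
  γ=atan2(-0.3619,0.2216)=-1.0213;  ψ=arccos(-0.2337)=1.8067;  θ2=γ+ψ≈0.7854
φ3=240.0° → target in arm frame (-0.1231, 0.1076)
  e−x'=0.3131;  (l²−L²−(e−x')²−y'²−z²)/2L = -0.1957
  γ=atan2(-0.3619,0.3131)=-0.8576;  ψ=arccos(-0.4090)=1.9922;  θ3=γ+ψ≈1.1346

θ₁ = -0.1742, θ₂ = 0.7854, θ₃ = 1.1346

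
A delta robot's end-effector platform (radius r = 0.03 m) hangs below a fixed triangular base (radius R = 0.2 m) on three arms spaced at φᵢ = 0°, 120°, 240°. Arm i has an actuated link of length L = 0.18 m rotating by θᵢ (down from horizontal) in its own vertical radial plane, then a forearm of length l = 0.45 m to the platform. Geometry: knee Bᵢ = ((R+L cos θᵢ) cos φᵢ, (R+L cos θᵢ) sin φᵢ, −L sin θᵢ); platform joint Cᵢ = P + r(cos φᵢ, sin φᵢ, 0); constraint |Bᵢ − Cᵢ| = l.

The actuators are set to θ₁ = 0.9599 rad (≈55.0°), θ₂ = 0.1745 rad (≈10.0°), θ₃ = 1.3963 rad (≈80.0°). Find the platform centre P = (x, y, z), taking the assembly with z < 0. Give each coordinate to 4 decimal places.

(-0.0181, 0.1838, -0.4370)

φ1=0.0°: virtual centre (0.2732, 0.0000, -0.1474), radius l
φ2=120.0°: virtual centre (-0.1736, 0.3007, -0.0313), radius l
arm 3 at φ=240.0°: e+L cos θ3 = 0.2013;  centre 3 = (-0.1006, -0.1743, -0.1773)
|centre ₂|²−|centre ₁|² = 0.0252;  |centre ₃|²−|centre ₁|² = -0.0245
linear system: -0.8938x+0.6015y = 0.0252−0.2324z; -0.7477x+-0.3486y = -0.0245−-0.0596z
det = 0.7613;  x = 0.0078+0.0593z,  y = 0.0535+-0.2983z
sphere 1 gives Az²+Bz+C=0 with A=1.0925, B=0.2315, C=-0.1074;  B²−4AC=0.5232;  roots -0.4370, 0.2251;  negative root z = -0.4370
x = -0.0181, y = 0.1838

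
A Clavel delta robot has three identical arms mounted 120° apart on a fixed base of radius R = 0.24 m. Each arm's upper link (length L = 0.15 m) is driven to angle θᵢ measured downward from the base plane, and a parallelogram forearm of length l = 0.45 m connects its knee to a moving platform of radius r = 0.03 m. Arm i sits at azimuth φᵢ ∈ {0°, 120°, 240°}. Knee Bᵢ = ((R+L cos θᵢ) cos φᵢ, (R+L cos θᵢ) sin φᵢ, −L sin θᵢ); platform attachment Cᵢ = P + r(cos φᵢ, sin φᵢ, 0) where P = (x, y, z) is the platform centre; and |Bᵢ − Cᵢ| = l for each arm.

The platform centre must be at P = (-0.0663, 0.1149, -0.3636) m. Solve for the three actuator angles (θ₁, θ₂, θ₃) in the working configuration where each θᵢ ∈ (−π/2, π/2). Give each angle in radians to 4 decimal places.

arm 1 (φ=0.0°): x'=-0.0663, y'=0.1149
  A cos θ + B sin θ = C:  0.2763·cos θ + -0.3636·sin θ = -0.1392
  θ1 = atan2(B,A) + arccos(C/0.4567) = 0.9595
arm 2 (φ=120.0°): x'=0.1327, y'=0.0000
  e−x'=0.0773;  (l²−L²−(e−x')²−y'²−z²)/2L = 0.1394
  θ2 = atan2(B,A) + arccos(C/0.3717) = -0.1747
arm 3 (φ=240.0°): x'=-0.0664, y'=-0.1149
  A=0.2764, B=-0.3636, C=(l²−L²−A²−y'²−z²)/(2L)=-0.1392
  γ=atan2(-0.3636,0.2764)=-0.9209;  ψ=arccos(-0.3049)=1.8806;  θ3=γ+ψ≈0.9597

θ₁ = 0.9595, θ₂ = -0.1747, θ₃ = 0.9597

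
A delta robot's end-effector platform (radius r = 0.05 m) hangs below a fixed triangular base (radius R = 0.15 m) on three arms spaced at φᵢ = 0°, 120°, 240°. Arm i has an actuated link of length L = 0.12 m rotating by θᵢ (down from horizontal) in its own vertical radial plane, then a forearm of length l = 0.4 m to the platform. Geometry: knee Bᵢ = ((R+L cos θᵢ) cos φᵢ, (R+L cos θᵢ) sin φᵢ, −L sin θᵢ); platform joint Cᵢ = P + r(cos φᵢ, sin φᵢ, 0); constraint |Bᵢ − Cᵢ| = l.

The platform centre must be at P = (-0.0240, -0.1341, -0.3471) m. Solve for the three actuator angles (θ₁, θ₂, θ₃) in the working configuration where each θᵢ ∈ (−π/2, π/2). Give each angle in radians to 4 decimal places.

θ₁ = 0.4364, θ₂ = 0.7854, θ₃ = -0.3496

arm 1 (φ=0.0°): x'=-0.0240, y'=-0.1341
  A=0.1240, B=-0.3471, C=(l²−L²−A²−y'²−z²)/(2L)=-0.0343
  θ1 = atan2(B,A) + arccos(C/0.3686) = 0.4364
arm 2 (φ=120.0°): x'=-0.1041, y'=0.0878
  A cos θ + B sin θ = C:  0.2041·cos θ + -0.3471·sin θ = -0.1011
  γ=atan2(-0.3471,0.2041)=-1.0392;  ψ=arccos(-0.2511)=1.8246;  θ2=γ+ψ≈0.7854
φ3=240.0° → target in arm frame (0.1281, 0.0463)
  A cos θ + B sin θ = C:  -0.0281·cos θ + -0.3471·sin θ = 0.0925
  γ=atan2(-0.3471,-0.0281)=-1.6517;  ψ=arccos(0.2655)=1.3021;  θ3=γ+ψ≈-0.3496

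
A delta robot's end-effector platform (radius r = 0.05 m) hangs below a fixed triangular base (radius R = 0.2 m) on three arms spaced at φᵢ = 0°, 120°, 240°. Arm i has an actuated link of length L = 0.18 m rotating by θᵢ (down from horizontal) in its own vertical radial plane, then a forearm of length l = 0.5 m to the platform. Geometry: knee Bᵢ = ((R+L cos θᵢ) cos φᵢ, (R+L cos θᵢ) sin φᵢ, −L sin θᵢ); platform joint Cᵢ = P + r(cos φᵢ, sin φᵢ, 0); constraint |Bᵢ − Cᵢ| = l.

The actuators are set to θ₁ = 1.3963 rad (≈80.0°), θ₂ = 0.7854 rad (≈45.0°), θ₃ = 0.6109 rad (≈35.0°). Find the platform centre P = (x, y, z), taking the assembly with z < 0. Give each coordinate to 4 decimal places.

(-0.1528, -0.0294, -0.5481)

centre 1 = (0.1813·cos0.0°, 0.1813·sin0.0°, -0.1773) = (0.1813, 0.0000, -0.1773)
centre 2 = (0.2773·cos120.0°, 0.2773·sin120.0°, -0.1273) = (-0.1386, 0.2401, -0.1273)
arm 3 at φ=240.0°: ρ3 = 0.2974;  centre 3 = (-0.1487, -0.2576, -0.1032)
eliminate P² terms by subtracting sphere 1 from 2 and 3
[-0.6398 0.4803 0.1000]·P = 0.0288;  [-0.6599 -0.5152 0.1480]·P = 0.0349
det = 0.6466;  x = -0.0488+0.1896z,  y = -0.0051+0.0444z
quadratic in z: (1.0379)z²+(0.2668)z+(-0.1656)=0, √Δ=0.8711 → z ∈ {-0.5481, 0.2911}; z = -0.5481 (taking z<0)
x = -0.1528, y = -0.0294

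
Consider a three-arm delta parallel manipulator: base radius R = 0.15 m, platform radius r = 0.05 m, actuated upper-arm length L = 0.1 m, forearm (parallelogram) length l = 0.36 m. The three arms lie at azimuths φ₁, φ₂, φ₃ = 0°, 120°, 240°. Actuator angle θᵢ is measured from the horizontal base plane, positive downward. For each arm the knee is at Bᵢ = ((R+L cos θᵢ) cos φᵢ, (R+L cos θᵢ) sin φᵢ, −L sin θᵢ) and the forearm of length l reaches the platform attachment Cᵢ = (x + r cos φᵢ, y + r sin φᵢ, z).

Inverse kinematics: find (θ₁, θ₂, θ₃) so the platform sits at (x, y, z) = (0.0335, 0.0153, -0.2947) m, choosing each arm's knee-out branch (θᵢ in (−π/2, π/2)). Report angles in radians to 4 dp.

arm 1 (φ=0.0°): x'=0.0335, y'=0.0153
  e−x'=0.0665;  (l²−L²−(e−x')²−y'²−z²)/2L = 0.1405
  γ=atan2(-0.2947,0.0665)=-1.3489;  ψ=arccos(0.4650)=1.0872;  θ1=γ+ψ≈-0.2617
φ2=120.0° → target in arm frame (-0.0035, -0.0367)
  A cos θ + B sin θ = C:  0.1035·cos θ + -0.2947·sin θ = 0.1035
  √(A²+B²)=0.3123;  θ2 = -1.2330+1.2331 ≈ 0.0001
φ3=240.0° → target in arm frame (-0.0300, 0.0214)
  e−x'=0.1300;  (l²−L²−(e−x')²−y'²−z²)/2L = 0.0770
  θ3 = atan2(B,A) + arccos(C/0.3221) = 0.1741

θ₁ = -0.2617, θ₂ = 0.0001, θ₃ = 0.1741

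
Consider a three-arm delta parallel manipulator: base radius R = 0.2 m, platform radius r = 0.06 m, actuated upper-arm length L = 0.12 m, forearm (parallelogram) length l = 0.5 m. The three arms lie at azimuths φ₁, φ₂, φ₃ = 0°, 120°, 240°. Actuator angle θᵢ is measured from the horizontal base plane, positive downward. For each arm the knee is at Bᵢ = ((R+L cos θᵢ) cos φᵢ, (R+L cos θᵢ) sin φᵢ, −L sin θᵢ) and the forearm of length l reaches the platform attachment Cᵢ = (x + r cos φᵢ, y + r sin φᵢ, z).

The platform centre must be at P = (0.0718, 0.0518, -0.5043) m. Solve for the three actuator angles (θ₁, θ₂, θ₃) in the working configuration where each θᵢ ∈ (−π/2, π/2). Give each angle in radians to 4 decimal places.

rotate P by −φ1: (0.0718, 0.0518, -0.5043)
  e−x'=0.0682;  (l²−L²−(e−x')²−y'²−z²)/2L = -0.1086
  √(A²+B²)=0.5089;  θ1 = -1.4364+1.7858 ≈ 0.3494
rotate P by −φ2: (0.0090, -0.0881, -0.5043)
  e−x'=0.1310;  (l²−L²−(e−x')²−y'²−z²)/2L = -0.1819
  θ2 = atan2(B,A) + arccos(C/0.5210) = 0.6108
arm 3 (φ=240.0°): x'=-0.0808, y'=0.0363
  A=0.2208, B=-0.5043, C=(l²−L²−A²−y'²−z²)/(2L)=-0.2865
  √(A²+B²)=0.5505;  θ3 = -1.1582+2.1182 ≈ 0.9601

θ₁ = 0.3494, θ₂ = 0.6108, θ₃ = 0.9601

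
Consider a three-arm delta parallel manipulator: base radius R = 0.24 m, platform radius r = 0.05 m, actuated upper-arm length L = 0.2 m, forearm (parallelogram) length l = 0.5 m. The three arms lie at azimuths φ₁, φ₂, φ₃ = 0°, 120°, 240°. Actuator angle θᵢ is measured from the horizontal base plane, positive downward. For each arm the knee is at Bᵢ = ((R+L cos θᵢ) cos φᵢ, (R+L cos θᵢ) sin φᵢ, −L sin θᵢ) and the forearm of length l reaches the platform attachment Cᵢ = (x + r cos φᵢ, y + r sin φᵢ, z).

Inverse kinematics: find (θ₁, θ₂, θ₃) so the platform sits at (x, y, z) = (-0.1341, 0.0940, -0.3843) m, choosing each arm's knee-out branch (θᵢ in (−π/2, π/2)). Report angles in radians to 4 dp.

arm 1 (φ=0.0°): x'=-0.1341, y'=0.0940
  A cos θ + B sin θ = C:  0.3241·cos θ + -0.3843·sin θ = -0.1289
  √(A²+B²)=0.5027;  θ1 = -0.8702+1.8301 ≈ 0.9599
rotate P by −φ2: (0.1485, 0.0691, -0.3843)
  A=0.0415, B=-0.3843, C=(l²−L²−A²−y'²−z²)/(2L)=0.1395
  γ=atan2(-0.3843,0.0415)=-1.4631;  ψ=arccos(0.3609)=1.2015;  θ2=γ+ψ≈-0.2616
φ3=240.0° → target in arm frame (-0.0144, -0.1631)
  A=0.2044, B=-0.3843, C=(l²−L²−A²−y'²−z²)/(2L)=-0.0152
  γ=atan2(-0.3843,0.2044)=-1.0821;  ψ=arccos(-0.0348)=1.6056;  θ3=γ+ψ≈0.5236

θ₁ = 0.9599, θ₂ = -0.2616, θ₃ = 0.5236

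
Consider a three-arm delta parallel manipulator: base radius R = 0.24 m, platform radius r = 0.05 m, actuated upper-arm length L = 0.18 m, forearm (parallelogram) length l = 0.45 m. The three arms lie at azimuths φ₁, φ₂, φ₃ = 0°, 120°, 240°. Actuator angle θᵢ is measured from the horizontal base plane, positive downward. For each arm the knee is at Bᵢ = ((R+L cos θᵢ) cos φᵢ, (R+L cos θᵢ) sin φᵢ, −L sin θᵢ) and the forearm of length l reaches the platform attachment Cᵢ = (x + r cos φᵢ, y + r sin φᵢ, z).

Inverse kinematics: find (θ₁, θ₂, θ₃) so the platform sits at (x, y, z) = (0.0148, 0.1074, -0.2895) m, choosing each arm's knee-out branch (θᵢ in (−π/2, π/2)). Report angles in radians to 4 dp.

rotate P by −φ1: (0.0148, 0.1074, -0.2895)
  A=0.1752, B=-0.2895, C=(l²−L²−A²−y'²−z²)/(2L)=0.1224
  √(A²+B²)=0.3384;  θ1 = -1.0266+1.2007 ≈ 0.1741
arm 2 (φ=120.0°): x'=0.0856, y'=-0.0665
  A cos θ + B sin θ = C:  0.1044·cos θ + -0.2895·sin θ = 0.1971
  γ=atan2(-0.2895,0.1044)=-1.2247;  ψ=arccos(0.6406)=0.8756;  θ2=γ+ψ≈-0.3492
arm 3 (φ=240.0°): x'=-0.1004, y'=-0.0409
  A=0.2904, B=-0.2895, C=(l²−L²−A²−y'²−z²)/(2L)=0.0008
  θ3 = atan2(B,A) + arccos(C/0.4101) = 0.7851

θ₁ = 0.1741, θ₂ = -0.3492, θ₃ = 0.7851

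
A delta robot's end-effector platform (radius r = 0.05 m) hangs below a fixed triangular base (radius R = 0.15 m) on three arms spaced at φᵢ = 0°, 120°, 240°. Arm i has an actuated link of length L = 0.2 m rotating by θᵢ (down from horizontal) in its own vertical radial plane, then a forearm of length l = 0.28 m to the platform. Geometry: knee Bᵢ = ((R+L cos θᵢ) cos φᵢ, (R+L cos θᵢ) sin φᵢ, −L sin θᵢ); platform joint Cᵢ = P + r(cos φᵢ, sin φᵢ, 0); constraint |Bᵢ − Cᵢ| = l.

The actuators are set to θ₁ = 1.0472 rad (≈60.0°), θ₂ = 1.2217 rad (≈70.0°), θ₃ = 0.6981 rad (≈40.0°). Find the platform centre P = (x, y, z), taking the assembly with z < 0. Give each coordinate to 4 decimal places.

φ1=0.0°: virtual centre (0.2000, 0.0000, -0.1732), radius l
S2 = (0.1684·cos120.0°, 0.1684·sin120.0°, -0.1879) = (-0.0842, 0.1458, -0.1879)
arm 3 at φ=240.0°: (R−r)+L cos θ3 = 0.2532;  S3 = (-0.1266, -0.2193, -0.1286)
|S₂|²−|S₁|² = -0.0063;  |S₃|²−|S₁|² = 0.0106
linear system: -0.5684x+0.2917y = -0.0063−-0.0295z; -0.6532x+-0.4386y = 0.0106−0.0893z
Cramer: x(z) = -0.0008+0.0298z;  y(z) = -0.0231+0.1592z
quadratic in z: (1.0262)z²+(0.3271)z+(-0.0076)=0, √Δ=0.3715 → z ∈ {-0.3403, 0.0216}; z = -0.3403 (taking z<0)
x = -0.0109, y = -0.0773

(-0.0109, -0.0773, -0.3403)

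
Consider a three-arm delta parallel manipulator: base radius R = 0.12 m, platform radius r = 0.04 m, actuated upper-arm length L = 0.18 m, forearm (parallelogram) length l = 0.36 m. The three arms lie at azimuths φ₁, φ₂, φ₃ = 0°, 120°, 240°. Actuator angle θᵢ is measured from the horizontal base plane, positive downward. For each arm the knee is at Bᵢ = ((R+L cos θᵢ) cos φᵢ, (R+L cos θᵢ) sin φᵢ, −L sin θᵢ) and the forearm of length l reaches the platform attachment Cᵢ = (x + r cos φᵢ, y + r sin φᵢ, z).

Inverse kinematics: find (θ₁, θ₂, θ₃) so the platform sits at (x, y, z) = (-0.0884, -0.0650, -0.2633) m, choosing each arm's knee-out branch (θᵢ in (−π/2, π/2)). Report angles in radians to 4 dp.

θ₁ = 0.6109, θ₂ = 0.2617, θ₃ = -0.3493

rotate P by −φ1: (-0.0884, -0.0650, -0.2633)
  e−x'=0.1684;  (l²−L²−(e−x')²−y'²−z²)/2L = -0.0131
  θ1 = atan2(B,A) + arccos(C/0.3125) = 0.6109
rotate P by −φ2: (-0.0121, 0.1091, -0.2633)
  e−x'=0.0921;  (l²−L²−(e−x')²−y'²−z²)/2L = 0.0208
  √(A²+B²)=0.2789;  θ2 = -1.2343+1.4961 ≈ 0.2617
arm 3 (φ=240.0°): x'=0.1005, y'=-0.0441
  A=-0.0205, B=-0.2633, C=(l²−L²−A²−y'²−z²)/(2L)=0.0709
  √(A²+B²)=0.2641;  θ3 = -1.6485+1.2991 ≈ -0.3493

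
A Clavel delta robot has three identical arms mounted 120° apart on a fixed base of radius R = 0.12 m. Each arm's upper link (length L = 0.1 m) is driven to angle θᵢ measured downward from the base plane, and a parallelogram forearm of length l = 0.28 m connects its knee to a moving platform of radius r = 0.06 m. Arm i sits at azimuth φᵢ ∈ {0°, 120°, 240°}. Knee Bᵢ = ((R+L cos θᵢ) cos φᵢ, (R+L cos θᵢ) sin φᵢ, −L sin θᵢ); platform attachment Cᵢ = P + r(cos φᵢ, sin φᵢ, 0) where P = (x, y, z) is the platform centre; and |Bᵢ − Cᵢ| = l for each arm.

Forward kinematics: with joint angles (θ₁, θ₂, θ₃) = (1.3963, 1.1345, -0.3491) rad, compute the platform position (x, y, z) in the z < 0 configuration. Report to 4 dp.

φ1=0.0°: virtual centre (0.0774, 0.0000, -0.0985), radius l
φ2=120.0°: virtual centre (-0.0511, 0.0886, -0.0906), radius l
arm 3 at φ=240.0°: (R−r)+L cos θ3 = 0.1540;  centre 3 = (-0.0770, -0.1333, 0.0342)
|centre ₂|²−|centre ₁|² = 0.0030;  |centre ₃|²−|centre ₁|² = 0.0092
linear system: -0.2570x+0.1771y = 0.0030−0.0157z; -0.3087x+-0.2667y = 0.0092−0.2654z
det = 0.1232;  x = -0.0197+0.4155z,  y = -0.0117+0.5142z
quadratic in z: (1.4370)z²+(0.1043)z+(-0.0591)=0, √Δ=0.5923 → z ∈ {-0.2424, 0.1698}; z = -0.2424 (taking z<0)
x = -0.1204, y = -0.1363

(-0.1204, -0.1363, -0.2424)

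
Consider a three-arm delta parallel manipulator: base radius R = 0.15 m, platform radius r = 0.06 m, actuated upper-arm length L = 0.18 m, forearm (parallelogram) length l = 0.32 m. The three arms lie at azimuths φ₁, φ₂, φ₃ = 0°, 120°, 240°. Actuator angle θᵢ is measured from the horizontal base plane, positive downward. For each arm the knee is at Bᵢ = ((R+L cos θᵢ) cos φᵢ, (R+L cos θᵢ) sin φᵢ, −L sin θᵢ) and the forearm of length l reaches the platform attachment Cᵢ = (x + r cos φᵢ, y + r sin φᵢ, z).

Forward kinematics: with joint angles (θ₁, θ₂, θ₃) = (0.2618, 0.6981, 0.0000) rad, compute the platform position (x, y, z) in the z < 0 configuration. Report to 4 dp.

(0.0136, -0.0719, -0.2326)

arm 1 at φ=0.0°: (R−r)+L cos θ1 = 0.2639;  centre 1 = (0.2639, 0.0000, -0.0466)
φ2=120.0°: virtual centre (-0.1139, 0.1974, -0.1157), radius l
φ3=240.0°: virtual centre (-0.1350, -0.2338, 0.0000), radius l
subtract pairs → two planes through P
linear system: -0.7556x+0.3947y = -0.0065−-0.1382z; -0.7977x+-0.4677y = 0.0011−0.0932z
Cramer: x(z) = 0.0039-0.0417z;  y(z) = -0.0090+0.2704z
into |P−centre ₁|² = l²: 1.0748z² + 0.1100z + -0.0326 = 0;  Δ = 0.1521;  z = -0.2326 or 0.1302 → z<0 root = -0.2326
x = 0.0136, y = -0.0719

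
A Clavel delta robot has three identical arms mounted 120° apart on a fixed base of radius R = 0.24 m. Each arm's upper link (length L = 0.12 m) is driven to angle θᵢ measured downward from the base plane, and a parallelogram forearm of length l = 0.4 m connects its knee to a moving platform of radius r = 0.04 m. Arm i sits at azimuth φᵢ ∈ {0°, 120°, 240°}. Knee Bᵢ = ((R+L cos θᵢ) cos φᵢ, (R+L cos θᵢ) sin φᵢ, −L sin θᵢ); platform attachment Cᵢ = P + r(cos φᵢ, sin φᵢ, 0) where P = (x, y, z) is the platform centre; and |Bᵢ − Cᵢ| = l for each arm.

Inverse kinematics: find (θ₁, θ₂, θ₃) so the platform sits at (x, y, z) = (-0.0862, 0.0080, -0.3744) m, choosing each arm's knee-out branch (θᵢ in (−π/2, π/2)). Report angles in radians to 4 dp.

θ₁ = 1.3961, θ₂ = 0.6109, θ₃ = 0.6977

φ1=0.0° → target in arm frame (-0.0862, 0.0080)
  e−x'=0.2862;  (l²−L²−(e−x')²−y'²−z²)/2L = -0.3190
  γ=atan2(-0.3744,0.2862)=-0.9181;  ψ=arccos(-0.6768)=2.3142;  θ1=γ+ψ≈1.3961
φ2=120.0° → target in arm frame (0.0500, 0.0707)
  A=0.1500, B=-0.3744, C=(l²−L²−A²−y'²−z²)/(2L)=-0.0919
  θ2 = atan2(B,A) + arccos(C/0.4033) = 0.6109
φ3=240.0° → target in arm frame (0.0362, -0.0787)
  A cos θ + B sin θ = C:  0.1638·cos θ + -0.3744·sin θ = -0.1150
  √(A²+B²)=0.4087;  θ3 = -1.1583+1.8561 ≈ 0.6977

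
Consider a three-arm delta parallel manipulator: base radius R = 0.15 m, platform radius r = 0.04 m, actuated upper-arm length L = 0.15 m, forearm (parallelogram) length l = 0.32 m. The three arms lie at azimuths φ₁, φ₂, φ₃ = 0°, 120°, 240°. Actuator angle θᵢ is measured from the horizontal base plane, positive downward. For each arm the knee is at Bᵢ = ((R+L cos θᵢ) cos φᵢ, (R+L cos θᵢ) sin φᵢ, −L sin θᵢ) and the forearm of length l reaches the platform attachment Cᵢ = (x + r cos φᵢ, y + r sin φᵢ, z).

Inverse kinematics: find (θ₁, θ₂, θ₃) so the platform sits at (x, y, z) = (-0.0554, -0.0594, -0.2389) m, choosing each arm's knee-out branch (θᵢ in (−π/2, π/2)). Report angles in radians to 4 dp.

θ₁ = 0.6981, θ₂ = 0.5237, θ₃ = -0.1742

φ1=0.0° → target in arm frame (-0.0554, -0.0594)
  A cos θ + B sin θ = C:  0.1654·cos θ + -0.2389·sin θ = -0.0269
  γ=atan2(-0.2389,0.1654)=-0.9652;  ψ=arccos(-0.0924)=1.6634;  θ1=γ+ψ≈0.6981
arm 2 (φ=120.0°): x'=-0.0237, y'=0.0777
  A cos θ + B sin θ = C:  0.1337·cos θ + -0.2389·sin θ = -0.0036
  γ=atan2(-0.2389,0.1337)=-1.0604;  ψ=arccos(-0.0133)=1.5841;  θ2=γ+ψ≈0.5237
φ3=240.0° → target in arm frame (0.0791, -0.0183)
  A cos θ + B sin θ = C:  0.0309·cos θ + -0.2389·sin θ = 0.0718
  √(A²+B²)=0.2409;  θ3 = -1.4423+1.2681 ≈ -0.1742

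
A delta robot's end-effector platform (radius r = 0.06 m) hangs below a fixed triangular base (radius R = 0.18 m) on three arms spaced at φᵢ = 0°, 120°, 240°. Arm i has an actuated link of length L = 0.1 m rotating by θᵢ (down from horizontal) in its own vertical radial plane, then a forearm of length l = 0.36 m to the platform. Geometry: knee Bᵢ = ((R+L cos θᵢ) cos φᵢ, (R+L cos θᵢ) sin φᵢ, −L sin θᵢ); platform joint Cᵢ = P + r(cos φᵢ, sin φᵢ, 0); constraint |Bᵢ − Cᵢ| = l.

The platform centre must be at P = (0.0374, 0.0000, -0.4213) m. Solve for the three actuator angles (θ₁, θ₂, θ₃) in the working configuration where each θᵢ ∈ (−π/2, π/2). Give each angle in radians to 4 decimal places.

rotate P by −φ1: (0.0374, 0.0000, -0.4213)
  e−x'=0.0826;  (l²−L²−(e−x')²−y'²−z²)/2L = -0.3236
  √(A²+B²)=0.4293;  θ1 = -1.3772+2.4245 ≈ 1.0473
rotate P by −φ2: (-0.0187, -0.0324, -0.4213)
  e−x'=0.1387;  (l²−L²−(e−x')²−y'²−z²)/2L = -0.3909
  θ2 = atan2(B,A) + arccos(C/0.4435) = 1.3967
φ3=240.0° → target in arm frame (-0.0187, 0.0324)
  A=0.1387, B=-0.4213, C=(l²−L²−A²−y'²−z²)/(2L)=-0.3909
  γ=atan2(-0.4213,0.1387)=-1.2528;  ψ=arccos(-0.8813)=2.6494;  θ3=γ+ψ≈1.3967

θ₁ = 1.0473, θ₂ = 1.3967, θ₃ = 1.3967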